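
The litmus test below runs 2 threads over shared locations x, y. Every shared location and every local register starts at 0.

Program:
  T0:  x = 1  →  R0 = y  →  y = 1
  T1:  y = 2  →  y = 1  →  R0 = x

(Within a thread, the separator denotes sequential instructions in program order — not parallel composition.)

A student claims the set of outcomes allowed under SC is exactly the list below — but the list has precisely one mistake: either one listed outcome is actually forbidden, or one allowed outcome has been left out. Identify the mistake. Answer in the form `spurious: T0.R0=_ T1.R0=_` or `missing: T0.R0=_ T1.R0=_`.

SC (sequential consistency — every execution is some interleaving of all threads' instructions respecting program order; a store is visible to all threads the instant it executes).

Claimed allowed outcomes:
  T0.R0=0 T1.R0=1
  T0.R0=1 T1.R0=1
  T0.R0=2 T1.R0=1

missing: T0.R0=1 T1.R0=0

outcome vector order: (T0.R0,T1.R0)
[SC] allowed = {(0,1), (1,0), (1,1), (2,1)}
SC∖claimed = {(1,0)}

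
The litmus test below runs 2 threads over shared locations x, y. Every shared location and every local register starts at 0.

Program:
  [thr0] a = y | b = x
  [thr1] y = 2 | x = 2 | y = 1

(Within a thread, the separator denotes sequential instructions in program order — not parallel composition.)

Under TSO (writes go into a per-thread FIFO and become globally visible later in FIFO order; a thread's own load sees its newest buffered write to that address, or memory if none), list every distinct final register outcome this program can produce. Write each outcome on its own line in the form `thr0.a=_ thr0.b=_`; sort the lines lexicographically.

thr0.a=0 thr0.b=0
thr0.a=0 thr0.b=2
thr0.a=1 thr0.b=2
thr0.a=2 thr0.b=0
thr0.a=2 thr0.b=2

outcome vector order: (thr0.a,thr0.b)
|TSO outcomes| = 5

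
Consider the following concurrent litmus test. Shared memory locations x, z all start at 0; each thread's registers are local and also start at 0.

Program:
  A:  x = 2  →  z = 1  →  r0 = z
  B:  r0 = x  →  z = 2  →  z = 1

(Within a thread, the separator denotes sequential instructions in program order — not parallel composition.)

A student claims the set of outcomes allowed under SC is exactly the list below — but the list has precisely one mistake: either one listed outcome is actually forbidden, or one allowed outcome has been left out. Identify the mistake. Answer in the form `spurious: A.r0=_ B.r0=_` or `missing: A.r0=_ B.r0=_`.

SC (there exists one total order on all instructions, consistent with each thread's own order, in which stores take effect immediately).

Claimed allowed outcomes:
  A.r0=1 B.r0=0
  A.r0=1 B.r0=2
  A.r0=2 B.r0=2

outcome vector order: (A.r0,B.r0)
SC: 4 outcomes — {10, 12, 20, 22}
SC∖claimed = {20}

missing: A.r0=2 B.r0=0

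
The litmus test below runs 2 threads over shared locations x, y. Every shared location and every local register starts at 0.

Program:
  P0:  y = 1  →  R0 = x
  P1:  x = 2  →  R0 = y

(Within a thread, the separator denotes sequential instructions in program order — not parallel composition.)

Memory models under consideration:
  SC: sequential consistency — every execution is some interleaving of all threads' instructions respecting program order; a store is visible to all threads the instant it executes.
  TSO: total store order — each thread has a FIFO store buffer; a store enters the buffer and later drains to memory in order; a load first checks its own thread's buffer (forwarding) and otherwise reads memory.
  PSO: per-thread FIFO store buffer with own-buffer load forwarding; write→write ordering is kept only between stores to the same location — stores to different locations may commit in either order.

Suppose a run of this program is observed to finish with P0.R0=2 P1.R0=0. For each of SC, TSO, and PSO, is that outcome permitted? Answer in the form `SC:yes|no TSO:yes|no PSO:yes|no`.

outcome vector order: (P0.R0,P1.R0)
[SC] allowed = {<0 1>; <2 0>; <2 1>}
[TSO] allowed = {<0 0>; <0 1>; <2 0>; <2 1>}
[PSO] allowed = {<0 0>; <0 1>; <2 0>; <2 1>}
target <2 0> ∈ {SC,TSO,PSO}

SC:yes TSO:yes PSO:yes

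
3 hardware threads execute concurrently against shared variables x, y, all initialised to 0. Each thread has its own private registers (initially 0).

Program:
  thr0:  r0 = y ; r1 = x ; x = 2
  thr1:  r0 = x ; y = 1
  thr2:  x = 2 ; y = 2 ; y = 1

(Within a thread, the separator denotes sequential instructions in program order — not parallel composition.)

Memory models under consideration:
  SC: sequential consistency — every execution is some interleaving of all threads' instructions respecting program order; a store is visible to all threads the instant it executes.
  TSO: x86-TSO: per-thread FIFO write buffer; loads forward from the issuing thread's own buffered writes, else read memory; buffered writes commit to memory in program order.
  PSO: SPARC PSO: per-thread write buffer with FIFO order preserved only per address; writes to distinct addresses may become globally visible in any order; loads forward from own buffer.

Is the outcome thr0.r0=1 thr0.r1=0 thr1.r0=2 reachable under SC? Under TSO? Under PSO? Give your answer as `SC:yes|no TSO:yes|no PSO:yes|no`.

SC:no TSO:no PSO:yes

outcome vector order: (thr0.r0,thr0.r1,thr1.r0)
[SC] allowed = {<0 0 0>; <0 0 2>; <0 2 0>; <0 2 2>; <1 0 0>; <1 2 0>; <1 2 2>; <2 2 0>; <2 2 2>}
[TSO] allowed = {<0 0 0>; <0 0 2>; <0 2 0>; <0 2 2>; <1 0 0>; <1 2 0>; <1 2 2>; <2 2 0>; <2 2 2>}
[PSO] allowed = {<0 0 0>; <0 0 2>; <0 2 0>; <0 2 2>; <1 0 0>; <1 0 2>; <1 2 0>; <1 2 2>; <2 0 0>; <2 0 2>; <2 2 0>; <2 2 2>}
target <1 0 2> ∈ {PSO}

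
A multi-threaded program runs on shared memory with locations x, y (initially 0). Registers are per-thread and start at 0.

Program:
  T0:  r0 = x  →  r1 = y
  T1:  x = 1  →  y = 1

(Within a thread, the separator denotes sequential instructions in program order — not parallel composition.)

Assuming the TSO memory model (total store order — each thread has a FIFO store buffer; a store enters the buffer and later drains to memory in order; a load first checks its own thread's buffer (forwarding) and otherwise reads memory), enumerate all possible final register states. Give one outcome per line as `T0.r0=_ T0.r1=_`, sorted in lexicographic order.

outcome vector order: (T0.r0,T0.r1)
|TSO outcomes| = 4

T0.r0=0 T0.r1=0
T0.r0=0 T0.r1=1
T0.r0=1 T0.r1=0
T0.r0=1 T0.r1=1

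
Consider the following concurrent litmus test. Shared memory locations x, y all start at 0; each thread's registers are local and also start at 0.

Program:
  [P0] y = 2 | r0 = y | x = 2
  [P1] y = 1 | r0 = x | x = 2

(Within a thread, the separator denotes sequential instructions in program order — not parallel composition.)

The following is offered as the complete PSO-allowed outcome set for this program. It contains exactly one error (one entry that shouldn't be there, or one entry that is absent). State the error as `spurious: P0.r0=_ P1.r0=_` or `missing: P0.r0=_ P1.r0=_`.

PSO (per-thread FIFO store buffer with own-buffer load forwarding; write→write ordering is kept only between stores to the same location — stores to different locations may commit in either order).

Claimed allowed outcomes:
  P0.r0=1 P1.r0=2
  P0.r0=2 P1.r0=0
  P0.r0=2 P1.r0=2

outcome vector order: (P0.r0,P1.r0)
PSO (4): (1,0) (1,2) (2,0) (2,2)
PSO∖claimed = {(1,0)}

missing: P0.r0=1 P1.r0=0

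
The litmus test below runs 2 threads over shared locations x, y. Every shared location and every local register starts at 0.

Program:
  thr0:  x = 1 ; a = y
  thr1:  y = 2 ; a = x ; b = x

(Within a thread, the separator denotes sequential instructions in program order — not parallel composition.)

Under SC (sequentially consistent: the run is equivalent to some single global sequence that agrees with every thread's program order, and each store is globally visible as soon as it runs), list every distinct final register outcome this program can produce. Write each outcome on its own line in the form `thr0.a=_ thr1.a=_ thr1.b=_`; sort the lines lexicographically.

thr0.a=0 thr1.a=1 thr1.b=1
thr0.a=2 thr1.a=0 thr1.b=0
thr0.a=2 thr1.a=0 thr1.b=1
thr0.a=2 thr1.a=1 thr1.b=1

outcome vector order: (thr0.a,thr1.a,thr1.b)
|SC outcomes| = 4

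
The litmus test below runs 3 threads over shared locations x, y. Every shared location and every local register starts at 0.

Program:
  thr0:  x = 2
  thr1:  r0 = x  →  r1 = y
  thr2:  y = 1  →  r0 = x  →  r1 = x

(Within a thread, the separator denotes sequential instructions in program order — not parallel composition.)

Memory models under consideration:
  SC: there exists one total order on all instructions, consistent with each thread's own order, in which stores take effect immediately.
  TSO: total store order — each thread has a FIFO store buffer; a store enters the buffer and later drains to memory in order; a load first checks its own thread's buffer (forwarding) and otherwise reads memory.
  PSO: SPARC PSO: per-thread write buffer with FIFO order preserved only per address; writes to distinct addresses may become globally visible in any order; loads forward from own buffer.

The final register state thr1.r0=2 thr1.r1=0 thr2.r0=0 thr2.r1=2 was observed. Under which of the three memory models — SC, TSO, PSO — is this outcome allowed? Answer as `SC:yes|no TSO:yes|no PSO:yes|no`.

outcome vector order: (thr1.r0,thr1.r1,thr2.r0,thr2.r1)
SC (10): (0,0,0,0); (0,0,0,2); (0,0,2,2); (0,1,0,0); (0,1,0,2); (0,1,2,2); (2,0,2,2); (2,1,0,0); (2,1,0,2); (2,1,2,2)
TSO (12): (0,0,0,0); (0,0,0,2); (0,0,2,2); (0,1,0,0); (0,1,0,2); (0,1,2,2); (2,0,0,0); (2,0,0,2); (2,0,2,2); (2,1,0,0); (2,1,0,2); (2,1,2,2)
PSO (12): (0,0,0,0); (0,0,0,2); (0,0,2,2); (0,1,0,0); (0,1,0,2); (0,1,2,2); (2,0,0,0); (2,0,0,2); (2,0,2,2); (2,1,0,0); (2,1,0,2); (2,1,2,2)
target (2,0,0,2) ∈ {TSO,PSO}

SC:no TSO:yes PSO:yes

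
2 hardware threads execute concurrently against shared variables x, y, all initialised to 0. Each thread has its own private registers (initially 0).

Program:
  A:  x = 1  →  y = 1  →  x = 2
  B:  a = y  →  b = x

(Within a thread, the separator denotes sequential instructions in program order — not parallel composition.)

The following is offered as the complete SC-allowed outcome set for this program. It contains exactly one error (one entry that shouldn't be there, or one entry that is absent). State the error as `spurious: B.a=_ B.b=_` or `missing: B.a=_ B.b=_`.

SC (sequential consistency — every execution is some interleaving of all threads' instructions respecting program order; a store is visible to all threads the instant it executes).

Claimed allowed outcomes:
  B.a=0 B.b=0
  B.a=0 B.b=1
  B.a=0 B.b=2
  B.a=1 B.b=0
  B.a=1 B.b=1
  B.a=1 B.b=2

spurious: B.a=1 B.b=0

outcome vector order: (B.a,B.b)
SC: 5 outcomes — {(0,0) (0,1) (0,2) (1,1) (1,2)}
claimed∖SC = {(1,0)}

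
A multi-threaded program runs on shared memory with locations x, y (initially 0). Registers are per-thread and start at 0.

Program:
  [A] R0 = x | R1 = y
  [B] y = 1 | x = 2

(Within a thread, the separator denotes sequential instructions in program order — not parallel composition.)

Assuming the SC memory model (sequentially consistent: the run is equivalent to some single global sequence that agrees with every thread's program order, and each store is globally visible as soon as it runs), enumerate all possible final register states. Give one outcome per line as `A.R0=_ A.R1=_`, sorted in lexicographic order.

outcome vector order: (A.R0,A.R1)
|SC outcomes| = 3

A.R0=0 A.R1=0
A.R0=0 A.R1=1
A.R0=2 A.R1=1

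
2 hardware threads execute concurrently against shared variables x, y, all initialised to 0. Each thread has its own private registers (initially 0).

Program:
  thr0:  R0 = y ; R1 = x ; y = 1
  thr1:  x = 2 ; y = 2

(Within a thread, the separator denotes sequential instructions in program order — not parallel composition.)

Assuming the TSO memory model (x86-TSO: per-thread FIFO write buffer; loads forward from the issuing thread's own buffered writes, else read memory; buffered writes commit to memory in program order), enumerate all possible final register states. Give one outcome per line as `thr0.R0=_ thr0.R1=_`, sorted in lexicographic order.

thr0.R0=0 thr0.R1=0
thr0.R0=0 thr0.R1=2
thr0.R0=2 thr0.R1=2

outcome vector order: (thr0.R0,thr0.R1)
|TSO outcomes| = 3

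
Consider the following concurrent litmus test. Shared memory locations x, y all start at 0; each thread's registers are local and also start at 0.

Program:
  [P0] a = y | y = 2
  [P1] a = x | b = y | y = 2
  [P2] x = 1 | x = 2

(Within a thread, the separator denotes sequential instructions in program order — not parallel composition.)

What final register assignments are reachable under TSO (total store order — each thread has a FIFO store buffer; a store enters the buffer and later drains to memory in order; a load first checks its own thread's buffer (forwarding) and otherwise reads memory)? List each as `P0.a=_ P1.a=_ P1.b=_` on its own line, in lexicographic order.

P0.a=0 P1.a=0 P1.b=0
P0.a=0 P1.a=0 P1.b=2
P0.a=0 P1.a=1 P1.b=0
P0.a=0 P1.a=1 P1.b=2
P0.a=0 P1.a=2 P1.b=0
P0.a=0 P1.a=2 P1.b=2
P0.a=2 P1.a=0 P1.b=0
P0.a=2 P1.a=1 P1.b=0
P0.a=2 P1.a=2 P1.b=0

outcome vector order: (P0.a,P1.a,P1.b)
|TSO outcomes| = 9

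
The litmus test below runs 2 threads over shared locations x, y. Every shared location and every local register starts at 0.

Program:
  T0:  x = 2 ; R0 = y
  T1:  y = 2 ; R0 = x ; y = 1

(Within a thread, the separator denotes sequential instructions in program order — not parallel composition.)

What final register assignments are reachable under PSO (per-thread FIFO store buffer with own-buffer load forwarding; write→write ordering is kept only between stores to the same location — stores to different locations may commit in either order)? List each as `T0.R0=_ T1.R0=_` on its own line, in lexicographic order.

outcome vector order: (T0.R0,T1.R0)
|PSO outcomes| = 6

T0.R0=0 T1.R0=0
T0.R0=0 T1.R0=2
T0.R0=1 T1.R0=0
T0.R0=1 T1.R0=2
T0.R0=2 T1.R0=0
T0.R0=2 T1.R0=2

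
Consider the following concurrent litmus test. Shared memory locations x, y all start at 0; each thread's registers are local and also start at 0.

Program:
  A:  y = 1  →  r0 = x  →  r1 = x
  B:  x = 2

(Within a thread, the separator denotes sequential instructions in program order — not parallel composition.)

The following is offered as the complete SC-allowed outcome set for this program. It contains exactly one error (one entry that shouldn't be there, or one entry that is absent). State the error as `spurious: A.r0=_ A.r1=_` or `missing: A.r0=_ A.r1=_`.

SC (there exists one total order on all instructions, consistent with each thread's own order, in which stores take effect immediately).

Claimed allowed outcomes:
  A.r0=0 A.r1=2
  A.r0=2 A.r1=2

missing: A.r0=0 A.r1=0

outcome vector order: (A.r0,A.r1)
under SC → 0/0; 0/2; 2/2
SC∖claimed = {0/0}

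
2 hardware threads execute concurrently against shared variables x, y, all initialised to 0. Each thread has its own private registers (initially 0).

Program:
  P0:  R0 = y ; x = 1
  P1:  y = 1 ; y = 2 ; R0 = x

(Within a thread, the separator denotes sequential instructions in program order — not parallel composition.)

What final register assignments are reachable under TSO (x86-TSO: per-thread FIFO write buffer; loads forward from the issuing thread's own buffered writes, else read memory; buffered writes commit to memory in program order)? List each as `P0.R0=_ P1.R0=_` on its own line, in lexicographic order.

P0.R0=0 P1.R0=0
P0.R0=0 P1.R0=1
P0.R0=1 P1.R0=0
P0.R0=1 P1.R0=1
P0.R0=2 P1.R0=0
P0.R0=2 P1.R0=1

outcome vector order: (P0.R0,P1.R0)
|TSO outcomes| = 6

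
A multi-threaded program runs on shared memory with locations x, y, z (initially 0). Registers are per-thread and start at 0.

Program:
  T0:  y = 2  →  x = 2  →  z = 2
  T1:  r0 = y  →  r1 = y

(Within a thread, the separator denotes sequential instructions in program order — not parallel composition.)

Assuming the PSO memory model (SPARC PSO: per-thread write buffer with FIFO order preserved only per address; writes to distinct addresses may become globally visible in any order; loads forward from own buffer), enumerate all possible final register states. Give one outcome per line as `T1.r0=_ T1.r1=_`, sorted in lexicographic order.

outcome vector order: (T1.r0,T1.r1)
|PSO outcomes| = 3

T1.r0=0 T1.r1=0
T1.r0=0 T1.r1=2
T1.r0=2 T1.r1=2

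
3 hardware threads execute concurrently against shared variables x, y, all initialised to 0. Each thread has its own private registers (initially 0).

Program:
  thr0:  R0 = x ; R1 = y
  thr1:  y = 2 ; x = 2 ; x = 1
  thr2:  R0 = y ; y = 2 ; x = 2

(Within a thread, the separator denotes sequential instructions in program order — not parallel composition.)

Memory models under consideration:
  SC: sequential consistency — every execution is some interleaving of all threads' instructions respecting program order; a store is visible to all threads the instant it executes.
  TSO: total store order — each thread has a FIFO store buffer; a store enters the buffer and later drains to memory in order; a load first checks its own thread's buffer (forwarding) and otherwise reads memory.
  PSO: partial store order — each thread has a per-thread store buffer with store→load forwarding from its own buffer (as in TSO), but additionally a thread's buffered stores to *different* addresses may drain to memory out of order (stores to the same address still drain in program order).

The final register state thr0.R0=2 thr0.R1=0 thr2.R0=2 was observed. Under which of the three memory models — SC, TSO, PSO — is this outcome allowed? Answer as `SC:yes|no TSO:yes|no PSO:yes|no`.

outcome vector order: (thr0.R0,thr0.R1,thr2.R0)
[SC] allowed = {(0,0,0) (0,0,2) (0,2,0) (0,2,2) (1,2,0) (1,2,2) (2,2,0) (2,2,2)}
[TSO] allowed = {(0,0,0) (0,0,2) (0,2,0) (0,2,2) (1,2,0) (1,2,2) (2,2,0) (2,2,2)}
[PSO] allowed = {(0,0,0) (0,0,2) (0,2,0) (0,2,2) (1,0,0) (1,0,2) (1,2,0) (1,2,2) (2,0,0) (2,0,2) (2,2,0) (2,2,2)}
target (2,0,2) ∈ {PSO}

SC:no TSO:no PSO:yes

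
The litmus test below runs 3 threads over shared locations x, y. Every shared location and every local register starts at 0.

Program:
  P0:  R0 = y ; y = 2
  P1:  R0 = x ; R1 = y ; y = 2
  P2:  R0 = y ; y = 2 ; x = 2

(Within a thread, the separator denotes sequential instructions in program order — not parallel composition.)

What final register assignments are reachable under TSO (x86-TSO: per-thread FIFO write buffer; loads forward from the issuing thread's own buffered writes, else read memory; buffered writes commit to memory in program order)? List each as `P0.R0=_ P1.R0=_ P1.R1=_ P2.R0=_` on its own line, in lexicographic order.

P0.R0=0 P1.R0=0 P1.R1=0 P2.R0=0
P0.R0=0 P1.R0=0 P1.R1=0 P2.R0=2
P0.R0=0 P1.R0=0 P1.R1=2 P2.R0=0
P0.R0=0 P1.R0=0 P1.R1=2 P2.R0=2
P0.R0=0 P1.R0=2 P1.R1=2 P2.R0=0
P0.R0=0 P1.R0=2 P1.R1=2 P2.R0=2
P0.R0=2 P1.R0=0 P1.R1=0 P2.R0=0
P0.R0=2 P1.R0=0 P1.R1=0 P2.R0=2
P0.R0=2 P1.R0=0 P1.R1=2 P2.R0=0
P0.R0=2 P1.R0=2 P1.R1=2 P2.R0=0

outcome vector order: (P0.R0,P1.R0,P1.R1,P2.R0)
|TSO outcomes| = 10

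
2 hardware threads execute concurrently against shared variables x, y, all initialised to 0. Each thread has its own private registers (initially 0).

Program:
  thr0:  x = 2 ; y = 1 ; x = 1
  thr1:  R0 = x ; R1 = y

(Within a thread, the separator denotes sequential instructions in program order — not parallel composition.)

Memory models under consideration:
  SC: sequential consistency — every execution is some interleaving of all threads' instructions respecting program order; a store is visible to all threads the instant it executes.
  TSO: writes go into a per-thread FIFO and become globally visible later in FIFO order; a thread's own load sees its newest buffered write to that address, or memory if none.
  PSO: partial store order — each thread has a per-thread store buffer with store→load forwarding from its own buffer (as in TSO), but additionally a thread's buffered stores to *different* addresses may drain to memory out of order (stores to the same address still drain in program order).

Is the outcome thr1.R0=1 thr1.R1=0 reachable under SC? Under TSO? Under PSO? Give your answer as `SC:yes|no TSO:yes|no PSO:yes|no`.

SC:no TSO:no PSO:yes

outcome vector order: (thr1.R0,thr1.R1)
SC (5): (0,0); (0,1); (1,1); (2,0); (2,1)
TSO (5): (0,0); (0,1); (1,1); (2,0); (2,1)
PSO (6): (0,0); (0,1); (1,0); (1,1); (2,0); (2,1)
target (1,0) ∈ {PSO}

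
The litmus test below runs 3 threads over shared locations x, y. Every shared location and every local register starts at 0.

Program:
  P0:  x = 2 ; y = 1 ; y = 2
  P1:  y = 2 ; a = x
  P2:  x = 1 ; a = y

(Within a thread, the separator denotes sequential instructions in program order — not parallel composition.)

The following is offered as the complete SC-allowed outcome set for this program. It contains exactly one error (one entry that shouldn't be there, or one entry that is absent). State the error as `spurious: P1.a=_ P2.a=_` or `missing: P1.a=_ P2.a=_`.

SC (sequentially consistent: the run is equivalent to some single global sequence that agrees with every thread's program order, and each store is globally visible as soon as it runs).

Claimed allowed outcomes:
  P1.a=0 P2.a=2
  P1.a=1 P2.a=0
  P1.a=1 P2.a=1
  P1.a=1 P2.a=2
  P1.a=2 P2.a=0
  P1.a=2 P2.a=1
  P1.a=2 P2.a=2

missing: P1.a=0 P2.a=1

outcome vector order: (P1.a,P2.a)
[SC] allowed = {01 02 10 11 12 20 21 22}
SC∖claimed = {01}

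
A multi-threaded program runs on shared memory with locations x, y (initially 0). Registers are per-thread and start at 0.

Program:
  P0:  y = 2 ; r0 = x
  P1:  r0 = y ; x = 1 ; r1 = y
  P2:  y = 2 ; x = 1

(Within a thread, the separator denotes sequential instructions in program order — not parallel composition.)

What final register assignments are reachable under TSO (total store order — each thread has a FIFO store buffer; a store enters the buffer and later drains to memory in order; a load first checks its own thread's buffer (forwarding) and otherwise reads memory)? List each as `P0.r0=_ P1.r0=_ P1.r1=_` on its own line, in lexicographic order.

P0.r0=0 P1.r0=0 P1.r1=0
P0.r0=0 P1.r0=0 P1.r1=2
P0.r0=0 P1.r0=2 P1.r1=2
P0.r0=1 P1.r0=0 P1.r1=0
P0.r0=1 P1.r0=0 P1.r1=2
P0.r0=1 P1.r0=2 P1.r1=2

outcome vector order: (P0.r0,P1.r0,P1.r1)
|TSO outcomes| = 6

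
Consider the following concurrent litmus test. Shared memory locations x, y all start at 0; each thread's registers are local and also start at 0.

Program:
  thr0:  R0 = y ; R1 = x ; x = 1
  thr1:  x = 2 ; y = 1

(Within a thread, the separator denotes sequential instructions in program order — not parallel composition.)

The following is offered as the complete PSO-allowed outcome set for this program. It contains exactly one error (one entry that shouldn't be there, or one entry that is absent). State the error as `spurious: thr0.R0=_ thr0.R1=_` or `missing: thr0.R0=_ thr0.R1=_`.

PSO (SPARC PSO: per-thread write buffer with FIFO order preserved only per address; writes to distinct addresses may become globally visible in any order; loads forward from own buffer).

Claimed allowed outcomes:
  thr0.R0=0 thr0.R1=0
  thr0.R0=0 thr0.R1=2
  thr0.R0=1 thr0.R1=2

outcome vector order: (thr0.R0,thr0.R1)
PSO: 4 outcomes — {(0,0); (0,2); (1,0); (1,2)}
PSO∖claimed = {(1,0)}

missing: thr0.R0=1 thr0.R1=0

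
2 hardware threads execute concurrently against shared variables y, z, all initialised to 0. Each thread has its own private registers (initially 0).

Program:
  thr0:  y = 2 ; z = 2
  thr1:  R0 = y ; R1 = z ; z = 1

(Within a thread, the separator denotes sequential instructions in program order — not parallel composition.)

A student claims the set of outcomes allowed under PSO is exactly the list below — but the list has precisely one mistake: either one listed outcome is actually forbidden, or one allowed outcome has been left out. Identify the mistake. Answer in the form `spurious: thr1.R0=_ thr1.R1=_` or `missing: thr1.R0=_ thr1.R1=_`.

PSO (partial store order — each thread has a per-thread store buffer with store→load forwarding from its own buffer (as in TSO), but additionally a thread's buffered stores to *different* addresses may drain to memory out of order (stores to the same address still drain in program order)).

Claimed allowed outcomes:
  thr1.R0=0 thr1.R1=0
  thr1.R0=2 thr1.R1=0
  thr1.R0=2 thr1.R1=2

outcome vector order: (thr1.R0,thr1.R1)
under PSO → 0/0, 0/2, 2/0, 2/2
PSO∖claimed = {0/2}

missing: thr1.R0=0 thr1.R1=2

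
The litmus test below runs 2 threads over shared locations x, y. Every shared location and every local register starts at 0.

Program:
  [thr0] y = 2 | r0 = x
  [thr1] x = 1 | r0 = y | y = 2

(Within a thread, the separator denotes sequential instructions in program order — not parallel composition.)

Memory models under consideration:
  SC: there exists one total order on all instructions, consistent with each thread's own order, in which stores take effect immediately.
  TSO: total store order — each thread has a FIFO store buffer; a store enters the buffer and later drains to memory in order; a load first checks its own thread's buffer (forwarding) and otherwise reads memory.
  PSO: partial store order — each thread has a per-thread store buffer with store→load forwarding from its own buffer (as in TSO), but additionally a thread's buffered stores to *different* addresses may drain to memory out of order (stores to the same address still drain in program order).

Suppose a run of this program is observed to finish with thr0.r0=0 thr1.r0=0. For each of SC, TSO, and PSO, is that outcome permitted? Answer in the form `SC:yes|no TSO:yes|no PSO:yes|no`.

SC:no TSO:yes PSO:yes

outcome vector order: (thr0.r0,thr1.r0)
SC: 3 outcomes — {0/2, 1/0, 1/2}
TSO: 4 outcomes — {0/0, 0/2, 1/0, 1/2}
PSO: 4 outcomes — {0/0, 0/2, 1/0, 1/2}
target 0/0 ∈ {TSO,PSO}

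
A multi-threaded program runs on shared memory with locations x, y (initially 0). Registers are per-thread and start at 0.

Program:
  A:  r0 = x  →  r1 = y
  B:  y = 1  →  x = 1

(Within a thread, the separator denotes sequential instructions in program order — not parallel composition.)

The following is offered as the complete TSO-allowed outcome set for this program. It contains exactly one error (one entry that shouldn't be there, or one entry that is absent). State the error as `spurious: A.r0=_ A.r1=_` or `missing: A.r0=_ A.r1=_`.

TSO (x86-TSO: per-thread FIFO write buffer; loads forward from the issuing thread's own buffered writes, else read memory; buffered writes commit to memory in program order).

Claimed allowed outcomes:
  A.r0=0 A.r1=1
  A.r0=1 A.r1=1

missing: A.r0=0 A.r1=0

outcome vector order: (A.r0,A.r1)
TSO: 3 outcomes — {00 01 11}
TSO∖claimed = {00}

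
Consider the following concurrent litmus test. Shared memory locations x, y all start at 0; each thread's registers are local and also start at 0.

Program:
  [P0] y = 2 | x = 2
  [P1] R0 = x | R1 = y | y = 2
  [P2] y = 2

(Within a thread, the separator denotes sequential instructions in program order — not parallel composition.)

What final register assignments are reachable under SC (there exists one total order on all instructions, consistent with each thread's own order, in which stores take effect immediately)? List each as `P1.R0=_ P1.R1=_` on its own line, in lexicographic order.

outcome vector order: (P1.R0,P1.R1)
|SC outcomes| = 3

P1.R0=0 P1.R1=0
P1.R0=0 P1.R1=2
P1.R0=2 P1.R1=2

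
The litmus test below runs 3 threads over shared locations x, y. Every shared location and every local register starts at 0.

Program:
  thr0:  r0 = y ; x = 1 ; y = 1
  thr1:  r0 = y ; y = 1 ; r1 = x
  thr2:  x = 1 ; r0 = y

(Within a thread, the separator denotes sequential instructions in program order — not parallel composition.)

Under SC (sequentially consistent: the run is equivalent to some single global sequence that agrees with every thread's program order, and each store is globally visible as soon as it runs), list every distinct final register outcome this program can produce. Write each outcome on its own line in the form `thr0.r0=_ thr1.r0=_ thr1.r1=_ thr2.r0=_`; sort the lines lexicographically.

outcome vector order: (thr0.r0,thr1.r0,thr1.r1,thr2.r0)
|SC outcomes| = 8

thr0.r0=0 thr1.r0=0 thr1.r1=0 thr2.r0=1
thr0.r0=0 thr1.r0=0 thr1.r1=1 thr2.r0=0
thr0.r0=0 thr1.r0=0 thr1.r1=1 thr2.r0=1
thr0.r0=0 thr1.r0=1 thr1.r1=1 thr2.r0=0
thr0.r0=0 thr1.r0=1 thr1.r1=1 thr2.r0=1
thr0.r0=1 thr1.r0=0 thr1.r1=0 thr2.r0=1
thr0.r0=1 thr1.r0=0 thr1.r1=1 thr2.r0=0
thr0.r0=1 thr1.r0=0 thr1.r1=1 thr2.r0=1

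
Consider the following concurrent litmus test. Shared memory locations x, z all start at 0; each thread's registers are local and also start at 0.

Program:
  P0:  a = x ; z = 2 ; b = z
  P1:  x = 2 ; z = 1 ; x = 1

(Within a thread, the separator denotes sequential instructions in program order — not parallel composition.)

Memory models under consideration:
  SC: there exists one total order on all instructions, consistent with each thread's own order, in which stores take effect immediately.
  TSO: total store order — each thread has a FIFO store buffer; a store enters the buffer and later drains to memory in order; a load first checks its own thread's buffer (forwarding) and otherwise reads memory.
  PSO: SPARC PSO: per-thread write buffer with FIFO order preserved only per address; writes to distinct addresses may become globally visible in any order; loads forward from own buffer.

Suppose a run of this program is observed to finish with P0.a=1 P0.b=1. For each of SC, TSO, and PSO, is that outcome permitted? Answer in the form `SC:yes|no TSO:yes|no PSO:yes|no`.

SC:no TSO:no PSO:yes

outcome vector order: (P0.a,P0.b)
SC (5): (0,1) (0,2) (1,2) (2,1) (2,2)
TSO (5): (0,1) (0,2) (1,2) (2,1) (2,2)
PSO (6): (0,1) (0,2) (1,1) (1,2) (2,1) (2,2)
target (1,1) ∈ {PSO}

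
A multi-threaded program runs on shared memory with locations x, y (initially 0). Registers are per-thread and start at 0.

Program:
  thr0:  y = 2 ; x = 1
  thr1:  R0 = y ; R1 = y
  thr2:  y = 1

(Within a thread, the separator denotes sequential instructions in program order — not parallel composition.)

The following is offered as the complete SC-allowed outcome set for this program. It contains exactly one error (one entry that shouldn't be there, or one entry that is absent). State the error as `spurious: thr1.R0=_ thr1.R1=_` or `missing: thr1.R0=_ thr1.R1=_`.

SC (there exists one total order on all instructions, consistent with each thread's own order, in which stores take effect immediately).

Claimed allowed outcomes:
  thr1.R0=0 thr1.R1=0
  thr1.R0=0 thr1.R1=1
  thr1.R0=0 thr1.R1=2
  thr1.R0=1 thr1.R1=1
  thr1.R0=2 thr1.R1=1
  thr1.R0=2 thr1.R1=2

missing: thr1.R0=1 thr1.R1=2

outcome vector order: (thr1.R0,thr1.R1)
under SC → <0 0>, <0 1>, <0 2>, <1 1>, <1 2>, <2 1>, <2 2>
SC∖claimed = {<1 2>}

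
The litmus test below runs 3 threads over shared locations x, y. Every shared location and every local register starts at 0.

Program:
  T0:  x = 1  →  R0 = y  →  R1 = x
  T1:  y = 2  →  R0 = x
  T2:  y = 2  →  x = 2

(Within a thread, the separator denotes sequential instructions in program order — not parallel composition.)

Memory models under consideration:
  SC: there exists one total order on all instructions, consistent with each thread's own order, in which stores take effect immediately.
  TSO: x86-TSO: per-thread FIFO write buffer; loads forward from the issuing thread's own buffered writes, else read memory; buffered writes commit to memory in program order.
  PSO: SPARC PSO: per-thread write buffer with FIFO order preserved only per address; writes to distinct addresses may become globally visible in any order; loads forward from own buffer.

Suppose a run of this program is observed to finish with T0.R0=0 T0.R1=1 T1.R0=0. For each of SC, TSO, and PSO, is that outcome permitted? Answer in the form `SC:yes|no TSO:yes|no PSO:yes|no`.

SC:no TSO:yes PSO:yes

outcome vector order: (T0.R0,T0.R1,T1.R0)
[SC] allowed = {011; 012; 021; 022; 210; 211; 212; 220; 221; 222}
[TSO] allowed = {010; 011; 012; 020; 021; 022; 210; 211; 212; 220; 221; 222}
[PSO] allowed = {010; 011; 012; 020; 021; 022; 210; 211; 212; 220; 221; 222}
target 010 ∈ {TSO,PSO}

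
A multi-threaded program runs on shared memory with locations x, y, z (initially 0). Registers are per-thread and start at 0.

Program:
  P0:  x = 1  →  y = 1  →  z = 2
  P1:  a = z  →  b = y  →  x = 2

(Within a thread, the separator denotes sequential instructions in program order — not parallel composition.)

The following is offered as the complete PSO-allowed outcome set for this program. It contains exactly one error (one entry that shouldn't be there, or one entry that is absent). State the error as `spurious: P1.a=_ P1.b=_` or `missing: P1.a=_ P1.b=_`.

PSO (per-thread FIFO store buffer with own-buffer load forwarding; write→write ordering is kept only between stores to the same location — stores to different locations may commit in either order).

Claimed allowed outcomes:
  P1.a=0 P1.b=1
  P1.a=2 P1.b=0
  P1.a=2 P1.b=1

outcome vector order: (P1.a,P1.b)
[PSO] allowed = {00, 01, 20, 21}
PSO∖claimed = {00}

missing: P1.a=0 P1.b=0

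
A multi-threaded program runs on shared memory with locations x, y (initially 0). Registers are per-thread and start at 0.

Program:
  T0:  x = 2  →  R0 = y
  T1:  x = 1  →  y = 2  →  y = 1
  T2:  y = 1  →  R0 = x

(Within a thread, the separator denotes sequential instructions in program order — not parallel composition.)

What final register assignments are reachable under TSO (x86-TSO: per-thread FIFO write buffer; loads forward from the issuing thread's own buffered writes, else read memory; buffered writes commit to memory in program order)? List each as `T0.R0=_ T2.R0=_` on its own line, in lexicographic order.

T0.R0=0 T2.R0=0
T0.R0=0 T2.R0=1
T0.R0=0 T2.R0=2
T0.R0=1 T2.R0=0
T0.R0=1 T2.R0=1
T0.R0=1 T2.R0=2
T0.R0=2 T2.R0=0
T0.R0=2 T2.R0=1
T0.R0=2 T2.R0=2

outcome vector order: (T0.R0,T2.R0)
|TSO outcomes| = 9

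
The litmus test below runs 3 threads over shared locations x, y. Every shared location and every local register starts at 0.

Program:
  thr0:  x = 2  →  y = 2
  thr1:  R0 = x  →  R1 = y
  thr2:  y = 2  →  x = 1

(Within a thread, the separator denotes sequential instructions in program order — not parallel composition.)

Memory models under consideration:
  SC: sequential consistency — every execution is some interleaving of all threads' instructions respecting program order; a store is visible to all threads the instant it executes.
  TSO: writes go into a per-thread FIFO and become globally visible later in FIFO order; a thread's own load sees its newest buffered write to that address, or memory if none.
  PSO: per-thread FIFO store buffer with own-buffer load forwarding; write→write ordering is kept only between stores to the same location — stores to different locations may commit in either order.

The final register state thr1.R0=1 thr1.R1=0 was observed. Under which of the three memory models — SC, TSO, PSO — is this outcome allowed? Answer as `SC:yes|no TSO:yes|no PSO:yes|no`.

outcome vector order: (thr1.R0,thr1.R1)
under SC → 00; 02; 12; 20; 22
under TSO → 00; 02; 12; 20; 22
under PSO → 00; 02; 10; 12; 20; 22
target 10 ∈ {PSO}

SC:no TSO:no PSO:yes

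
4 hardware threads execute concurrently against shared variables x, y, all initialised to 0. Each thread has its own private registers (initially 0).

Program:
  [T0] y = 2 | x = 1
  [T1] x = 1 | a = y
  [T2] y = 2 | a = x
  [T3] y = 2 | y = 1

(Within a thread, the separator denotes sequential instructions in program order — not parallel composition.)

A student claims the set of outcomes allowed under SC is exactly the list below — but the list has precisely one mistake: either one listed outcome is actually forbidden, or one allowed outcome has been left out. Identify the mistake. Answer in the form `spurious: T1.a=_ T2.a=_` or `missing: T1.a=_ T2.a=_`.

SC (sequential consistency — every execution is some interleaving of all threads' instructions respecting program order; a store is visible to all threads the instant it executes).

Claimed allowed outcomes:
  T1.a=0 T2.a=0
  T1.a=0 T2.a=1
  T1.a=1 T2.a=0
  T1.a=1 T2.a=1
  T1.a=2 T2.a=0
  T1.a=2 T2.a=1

spurious: T1.a=0 T2.a=0

outcome vector order: (T1.a,T2.a)
SC (5): 01, 10, 11, 20, 21
claimed∖SC = {00}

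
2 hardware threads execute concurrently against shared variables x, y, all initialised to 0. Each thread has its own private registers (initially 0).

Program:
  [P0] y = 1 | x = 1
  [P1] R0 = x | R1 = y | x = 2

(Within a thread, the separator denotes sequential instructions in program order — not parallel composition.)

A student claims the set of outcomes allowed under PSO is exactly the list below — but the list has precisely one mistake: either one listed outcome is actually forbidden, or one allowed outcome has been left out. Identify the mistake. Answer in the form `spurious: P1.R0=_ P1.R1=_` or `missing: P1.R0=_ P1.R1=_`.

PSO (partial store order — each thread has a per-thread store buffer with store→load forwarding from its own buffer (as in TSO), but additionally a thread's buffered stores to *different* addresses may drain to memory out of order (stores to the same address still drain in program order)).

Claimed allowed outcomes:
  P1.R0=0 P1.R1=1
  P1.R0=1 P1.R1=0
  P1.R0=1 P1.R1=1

outcome vector order: (P1.R0,P1.R1)
under PSO → 0/0; 0/1; 1/0; 1/1
PSO∖claimed = {0/0}

missing: P1.R0=0 P1.R1=0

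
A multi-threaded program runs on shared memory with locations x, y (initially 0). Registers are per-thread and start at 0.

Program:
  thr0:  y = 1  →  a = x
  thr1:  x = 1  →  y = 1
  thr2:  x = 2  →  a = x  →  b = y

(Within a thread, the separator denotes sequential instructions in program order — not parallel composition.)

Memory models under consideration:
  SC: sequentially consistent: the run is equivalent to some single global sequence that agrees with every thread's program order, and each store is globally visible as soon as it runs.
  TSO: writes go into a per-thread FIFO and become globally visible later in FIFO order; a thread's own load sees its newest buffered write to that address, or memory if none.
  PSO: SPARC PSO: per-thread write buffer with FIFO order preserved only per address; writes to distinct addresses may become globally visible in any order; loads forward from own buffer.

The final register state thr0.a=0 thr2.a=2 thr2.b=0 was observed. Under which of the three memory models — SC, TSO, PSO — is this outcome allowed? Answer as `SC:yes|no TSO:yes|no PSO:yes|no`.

SC:no TSO:yes PSO:yes

outcome vector order: (thr0.a,thr2.a,thr2.b)
[SC] allowed = {(0,1,1); (0,2,1); (1,1,0); (1,1,1); (1,2,0); (1,2,1); (2,1,1); (2,2,0); (2,2,1)}
[TSO] allowed = {(0,1,0); (0,1,1); (0,2,0); (0,2,1); (1,1,0); (1,1,1); (1,2,0); (1,2,1); (2,1,0); (2,1,1); (2,2,0); (2,2,1)}
[PSO] allowed = {(0,1,0); (0,1,1); (0,2,0); (0,2,1); (1,1,0); (1,1,1); (1,2,0); (1,2,1); (2,1,0); (2,1,1); (2,2,0); (2,2,1)}
target (0,2,0) ∈ {TSO,PSO}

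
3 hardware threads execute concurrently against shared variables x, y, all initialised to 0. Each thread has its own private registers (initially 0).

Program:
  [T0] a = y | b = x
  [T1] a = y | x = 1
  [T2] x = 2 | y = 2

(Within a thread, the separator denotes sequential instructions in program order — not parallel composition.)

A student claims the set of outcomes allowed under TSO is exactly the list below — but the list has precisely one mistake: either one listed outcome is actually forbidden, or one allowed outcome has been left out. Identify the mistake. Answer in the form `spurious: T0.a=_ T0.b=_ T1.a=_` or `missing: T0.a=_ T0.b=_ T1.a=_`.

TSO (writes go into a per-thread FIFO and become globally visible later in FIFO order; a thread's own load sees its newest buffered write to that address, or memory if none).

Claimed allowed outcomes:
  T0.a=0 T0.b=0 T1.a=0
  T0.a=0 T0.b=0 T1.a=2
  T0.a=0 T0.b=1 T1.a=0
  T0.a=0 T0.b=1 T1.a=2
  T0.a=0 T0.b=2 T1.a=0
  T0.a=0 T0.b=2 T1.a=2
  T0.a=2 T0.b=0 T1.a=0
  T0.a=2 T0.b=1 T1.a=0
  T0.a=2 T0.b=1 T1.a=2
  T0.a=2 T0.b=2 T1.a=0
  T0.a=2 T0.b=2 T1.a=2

spurious: T0.a=2 T0.b=0 T1.a=0

outcome vector order: (T0.a,T0.b,T1.a)
under TSO → (0,0,0) (0,0,2) (0,1,0) (0,1,2) (0,2,0) (0,2,2) (2,1,0) (2,1,2) (2,2,0) (2,2,2)
claimed∖TSO = {(2,0,0)}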